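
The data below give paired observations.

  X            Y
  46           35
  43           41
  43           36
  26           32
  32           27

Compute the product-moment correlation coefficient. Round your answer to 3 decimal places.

n = 5, ΣX = 190, ΣY = 171, ΣX² = 7514, ΣY² = 5955, ΣXY = 6617
nΣXY − ΣXΣY = 33085 − 32490 = 595
nΣX² − (ΣX)² = 37570 − 36100 = 1470; nΣY² − (ΣY)² = 29775 − 29241 = 534
r = 595 / √(1470 × 534) = 595 / 885.9910 ≈ 0.672

0.672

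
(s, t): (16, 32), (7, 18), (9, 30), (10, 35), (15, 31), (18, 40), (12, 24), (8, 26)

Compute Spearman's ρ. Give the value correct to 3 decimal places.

Rank s: 7, 1, 3, 4, 6, 8, 5, 2
Rank t: 6, 1, 4, 7, 5, 8, 2, 3
d = rank(s) − rank(t): 1, 0, -1, -3, 1, 0, 3, -1; Σd² = 22
ρ = 1 − 6Σd² / [n(n²−1)] = 1 − 6×22 / (8×63) = 1 − 132/504 ≈ 0.738

0.738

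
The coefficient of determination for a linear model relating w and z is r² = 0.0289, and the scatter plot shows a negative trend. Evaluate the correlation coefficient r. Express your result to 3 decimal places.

-0.170

|r| = √0.0289 = 0.170
The association is negative, so r = −0.170.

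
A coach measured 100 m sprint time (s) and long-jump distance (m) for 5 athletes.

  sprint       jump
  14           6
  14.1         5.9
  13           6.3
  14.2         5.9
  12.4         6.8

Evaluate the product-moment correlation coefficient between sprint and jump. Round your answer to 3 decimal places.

-0.976

n = 5, Σx = 67.7, Σy = 30.9, Σx² = 919.21, Σy² = 191.55, Σxy = 417.19
nΣxy − ΣxΣy = 2085.95 − 2091.93 = -5.98
nΣx² − (Σx)² = 4596.05 − 4583.29 = 12.76; nΣy² − (Σy)² = 957.75 − 954.81 = 2.94
r = -5.98 / √(12.76 × 2.94) = -5.98 / 6.1249 ≈ -0.976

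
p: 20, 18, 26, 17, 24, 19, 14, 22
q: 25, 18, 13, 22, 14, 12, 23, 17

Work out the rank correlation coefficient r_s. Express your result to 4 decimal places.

Rank p: 5, 3, 8, 2, 7, 4, 1, 6
Rank q: 8, 5, 2, 6, 3, 1, 7, 4
d = rank(p) − rank(q): -3, -2, 6, -4, 4, 3, -6, 2; Σd² = 130
ρ = 1 − 6Σd² / [n(n²−1)] = 1 − 6×130 / (8×63) = 1 − 780/504 ≈ -0.5476

-0.5476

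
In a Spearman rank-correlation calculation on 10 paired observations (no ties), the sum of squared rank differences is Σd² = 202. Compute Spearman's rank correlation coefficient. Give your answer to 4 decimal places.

ρ = 1 − 6Σd² / [n(n²−1)] = 1 − 6×202 / (10×99)
  = 1 − 1212/990 = 1 − 1.22424 ≈ -0.2242

-0.2242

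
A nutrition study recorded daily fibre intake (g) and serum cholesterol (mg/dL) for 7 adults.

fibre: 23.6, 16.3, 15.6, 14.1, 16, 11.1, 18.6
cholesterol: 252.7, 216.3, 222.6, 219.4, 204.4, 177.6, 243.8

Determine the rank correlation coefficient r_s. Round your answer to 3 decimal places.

0.714

Rank fibre: 7, 5, 3, 2, 4, 1, 6
Rank cholesterol: 7, 3, 5, 4, 2, 1, 6
d = rank(fibre) − rank(cholesterol): 0, 2, -2, -2, 2, 0, 0; Σd² = 16
ρ = 1 − 6Σd² / [n(n²−1)] = 1 − 6×16 / (7×48) = 1 − 96/336 ≈ 0.714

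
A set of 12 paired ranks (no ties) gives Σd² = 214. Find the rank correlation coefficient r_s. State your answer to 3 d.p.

0.252

ρ = 1 − 6Σd² / [n(n²−1)] = 1 − 6×214 / (12×143)
  = 1 − 1284/1716 = 1 − 0.7483 ≈ 0.252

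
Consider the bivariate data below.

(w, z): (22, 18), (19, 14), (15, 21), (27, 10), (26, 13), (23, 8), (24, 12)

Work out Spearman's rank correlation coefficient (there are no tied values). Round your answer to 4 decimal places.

Rank w: 3, 2, 1, 7, 6, 4, 5
Rank z: 6, 5, 7, 2, 4, 1, 3
d = rank(w) − rank(z): -3, -3, -6, 5, 2, 3, 2; Σd² = 96
ρ = 1 − 6Σd² / [n(n²−1)] = 1 − 6×96 / (7×48) = 1 − 576/336 ≈ -0.7143

-0.7143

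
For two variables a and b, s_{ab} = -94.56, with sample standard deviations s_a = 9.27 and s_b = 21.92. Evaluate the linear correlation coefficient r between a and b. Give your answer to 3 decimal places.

-0.465

r = Cov(a,b) / (s_a · s_b) = -94.56 / (9.27 × 21.92)
  = -94.56 / 203.1984 ≈ -0.465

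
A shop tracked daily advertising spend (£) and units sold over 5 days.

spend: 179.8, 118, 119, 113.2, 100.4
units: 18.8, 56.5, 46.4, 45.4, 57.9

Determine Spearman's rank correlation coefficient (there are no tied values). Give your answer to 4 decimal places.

-0.7000

Rank spend: 5, 3, 4, 2, 1
Rank units: 1, 4, 3, 2, 5
d = rank(spend) − rank(units): 4, -1, 1, 0, -4; Σd² = 34
ρ = 1 − 6Σd² / [n(n²−1)] = 1 − 6×34 / (5×24) = 1 − 204/120 ≈ -0.7000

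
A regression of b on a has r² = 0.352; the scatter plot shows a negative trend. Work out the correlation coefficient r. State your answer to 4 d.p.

|r| = √0.352 = 0.5933
The association is negative, so r = −0.5933.

-0.5933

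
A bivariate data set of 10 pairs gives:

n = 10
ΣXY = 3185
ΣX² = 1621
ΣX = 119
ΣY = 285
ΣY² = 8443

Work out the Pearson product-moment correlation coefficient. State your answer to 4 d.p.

r = (nΣXY − ΣXΣY) / √[(nΣX² − (ΣX)²)(nΣY² − (ΣY)²)]
Numerator: 10×3185 − 119×285 = -2065
Denominator: √[(16210 − 14161)(84430 − 81225)] = √[2049 × 3205] = 2562.6246
r = -2065 / 2562.6246 ≈ -0.8058

-0.8058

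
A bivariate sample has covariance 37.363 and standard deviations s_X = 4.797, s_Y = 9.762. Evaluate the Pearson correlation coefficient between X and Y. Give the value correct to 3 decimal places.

r = Cov(X,Y) / (s_X · s_Y) = 37.363 / (4.797 × 9.762)
  = 37.363 / 46.8283 ≈ 0.798

0.798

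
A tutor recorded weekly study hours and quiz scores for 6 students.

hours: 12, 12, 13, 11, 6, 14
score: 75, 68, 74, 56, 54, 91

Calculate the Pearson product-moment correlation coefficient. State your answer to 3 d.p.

0.806

n = 6, Σx = 68, Σy = 418, Σx² = 810, Σy² = 30058, Σxy = 4892
nΣxy − ΣxΣy = 29352 − 28424 = 928
nΣx² − (Σx)² = 4860 − 4624 = 236; nΣy² − (Σy)² = 180348 − 174724 = 5624
r = 928 / √(236 × 5624) = 928 / 1152.0694 ≈ 0.806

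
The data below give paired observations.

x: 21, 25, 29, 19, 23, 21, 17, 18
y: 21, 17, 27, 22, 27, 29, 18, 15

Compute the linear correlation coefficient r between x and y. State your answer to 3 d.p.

0.464

n = 8, Σx = 173, Σy = 176, Σx² = 3851, Σy² = 4062, Σxy = 3873
nΣxy − ΣxΣy = 30984 − 30448 = 536
nΣx² − (Σx)² = 30808 − 29929 = 879; nΣy² − (Σy)² = 32496 − 30976 = 1520
r = 536 / √(879 × 1520) = 536 / 1155.8893 ≈ 0.464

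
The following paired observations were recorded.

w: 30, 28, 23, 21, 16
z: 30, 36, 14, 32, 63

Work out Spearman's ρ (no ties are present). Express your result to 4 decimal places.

-0.5000

Rank w: 5, 4, 3, 2, 1
Rank z: 2, 4, 1, 3, 5
d = rank(w) − rank(z): 3, 0, 2, -1, -4; Σd² = 30
ρ = 1 − 6Σd² / [n(n²−1)] = 1 − 6×30 / (5×24) = 1 − 180/120 ≈ -0.5000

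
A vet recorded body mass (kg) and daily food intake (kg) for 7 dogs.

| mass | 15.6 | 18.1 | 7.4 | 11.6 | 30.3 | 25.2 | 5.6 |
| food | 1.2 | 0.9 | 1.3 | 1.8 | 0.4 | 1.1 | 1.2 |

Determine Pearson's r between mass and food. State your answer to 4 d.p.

-0.7097

n = 7, Σx = 113.8, Σy = 7.9, Σx² = 2344.78, Σy² = 9.99, Σxy = 112.07
nΣxy − ΣxΣy = 784.49 − 899.02 = -114.53
nΣx² − (Σx)² = 16413.46 − 12950.44 = 3463.02; nΣy² − (Σy)² = 69.93 − 62.41 = 7.52
r = -114.53 / √(3463.02 × 7.52) = -114.53 / 161.3751 ≈ -0.7097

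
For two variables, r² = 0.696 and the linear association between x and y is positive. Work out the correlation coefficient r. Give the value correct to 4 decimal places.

0.8343

|r| = √0.696 = 0.8343
The association is positive, so r = 0.8343.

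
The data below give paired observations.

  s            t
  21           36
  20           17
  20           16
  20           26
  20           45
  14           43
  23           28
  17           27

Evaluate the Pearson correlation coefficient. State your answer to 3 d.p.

n = 8, Σs = 155, Σt = 238, Σs² = 3055, Σt² = 7904, Σst = 4541
nΣst − ΣsΣt = 36328 − 36890 = -562
nΣs² − (Σs)² = 24440 − 24025 = 415; nΣt² − (Σt)² = 63232 − 56644 = 6588
r = -562 / √(415 × 6588) = -562 / 1653.4872 ≈ -0.340

-0.340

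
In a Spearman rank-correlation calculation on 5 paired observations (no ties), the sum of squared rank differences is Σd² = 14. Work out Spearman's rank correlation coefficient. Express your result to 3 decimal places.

ρ = 1 − 6Σd² / [n(n²−1)] = 1 − 6×14 / (5×24)
  = 1 − 84/120 = 1 − 0.7000 ≈ 0.300

0.300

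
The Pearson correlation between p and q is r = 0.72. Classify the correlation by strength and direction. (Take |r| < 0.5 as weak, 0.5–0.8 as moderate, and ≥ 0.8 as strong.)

r = 0.72 > 0 so the relationship is positive.
|r| = 0.72, which falls in the moderate range.

moderate positive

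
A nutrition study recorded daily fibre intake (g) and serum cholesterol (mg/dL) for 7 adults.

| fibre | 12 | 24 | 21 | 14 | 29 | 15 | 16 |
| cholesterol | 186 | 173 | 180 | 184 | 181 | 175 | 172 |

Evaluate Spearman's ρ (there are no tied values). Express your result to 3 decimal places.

Rank fibre: 1, 6, 5, 2, 7, 3, 4
Rank cholesterol: 7, 2, 4, 6, 5, 3, 1
d = rank(fibre) − rank(cholesterol): -6, 4, 1, -4, 2, 0, 3; Σd² = 82
ρ = 1 − 6Σd² / [n(n²−1)] = 1 − 6×82 / (7×48) = 1 − 492/336 ≈ -0.464

-0.464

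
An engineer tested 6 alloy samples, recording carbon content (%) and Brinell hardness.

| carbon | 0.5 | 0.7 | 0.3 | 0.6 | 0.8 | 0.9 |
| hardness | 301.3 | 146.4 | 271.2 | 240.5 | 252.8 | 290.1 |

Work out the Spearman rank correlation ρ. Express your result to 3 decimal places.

-0.143

Rank carbon: 2, 4, 1, 3, 5, 6
Rank hardness: 6, 1, 4, 2, 3, 5
d = rank(carbon) − rank(hardness): -4, 3, -3, 1, 2, 1; Σd² = 40
ρ = 1 − 6Σd² / [n(n²−1)] = 1 − 6×40 / (6×35) = 1 − 240/210 ≈ -0.143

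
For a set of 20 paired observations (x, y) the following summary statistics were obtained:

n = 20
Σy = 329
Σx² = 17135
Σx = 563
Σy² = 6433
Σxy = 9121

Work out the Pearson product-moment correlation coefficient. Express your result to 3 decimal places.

r = (nΣxy − ΣxΣy) / √[(nΣx² − (Σx)²)(nΣy² − (Σy)²)]
Numerator: 20×9121 − 563×329 = -2807
Denominator: √[(342700 − 316969)(128660 − 108241)] = √[25731 × 20419] = 22921.6336
r = -2807 / 22921.6336 ≈ -0.122

-0.122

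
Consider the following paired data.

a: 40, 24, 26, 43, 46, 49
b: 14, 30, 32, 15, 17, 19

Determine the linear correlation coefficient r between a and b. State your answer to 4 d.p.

-0.8635

n = 6, Σa = 228, Σb = 127, Σa² = 9218, Σb² = 2995, Σab = 4470
nΣab − ΣaΣb = 26820 − 28956 = -2136
nΣa² − (Σa)² = 55308 − 51984 = 3324; nΣb² − (Σb)² = 17970 − 16129 = 1841
r = -2136 / √(3324 × 1841) = -2136 / 2473.7591 ≈ -0.8635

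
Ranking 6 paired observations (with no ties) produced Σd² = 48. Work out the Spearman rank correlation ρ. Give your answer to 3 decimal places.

ρ = 1 − 6Σd² / [n(n²−1)] = 1 − 6×48 / (6×35)
  = 1 − 288/210 = 1 − 1.3714 ≈ -0.371

-0.371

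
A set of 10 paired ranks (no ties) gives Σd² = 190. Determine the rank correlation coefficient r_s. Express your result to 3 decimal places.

ρ = 1 − 6Σd² / [n(n²−1)] = 1 − 6×190 / (10×99)
  = 1 − 1140/990 = 1 − 1.1515 ≈ -0.152

-0.152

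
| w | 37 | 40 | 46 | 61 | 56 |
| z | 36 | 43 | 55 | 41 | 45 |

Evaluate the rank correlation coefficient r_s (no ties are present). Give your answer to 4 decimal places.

Rank w: 1, 2, 3, 5, 4
Rank z: 1, 3, 5, 2, 4
d = rank(w) − rank(z): 0, -1, -2, 3, 0; Σd² = 14
ρ = 1 − 6Σd² / [n(n²−1)] = 1 − 6×14 / (5×24) = 1 − 84/120 ≈ 0.3000

0.3000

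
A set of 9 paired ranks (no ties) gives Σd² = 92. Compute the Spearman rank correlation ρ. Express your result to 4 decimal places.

0.2333

ρ = 1 − 6Σd² / [n(n²−1)] = 1 − 6×92 / (9×80)
  = 1 − 552/720 = 1 − 0.76667 ≈ 0.2333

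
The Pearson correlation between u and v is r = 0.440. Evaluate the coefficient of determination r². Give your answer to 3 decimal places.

0.194

r² = (0.440)² = 0.194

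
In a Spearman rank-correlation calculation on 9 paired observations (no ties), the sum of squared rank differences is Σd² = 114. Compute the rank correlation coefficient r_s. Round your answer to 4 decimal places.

0.0500

ρ = 1 − 6Σd² / [n(n²−1)] = 1 − 6×114 / (9×80)
  = 1 − 684/720 = 1 − 0.95000 ≈ 0.0500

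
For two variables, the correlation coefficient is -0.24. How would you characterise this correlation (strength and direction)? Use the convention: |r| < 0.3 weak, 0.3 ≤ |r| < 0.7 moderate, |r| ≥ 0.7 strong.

r = -0.24 < 0 so the relationship is negative.
|r| = 0.24, which falls in the weak range.

weak negative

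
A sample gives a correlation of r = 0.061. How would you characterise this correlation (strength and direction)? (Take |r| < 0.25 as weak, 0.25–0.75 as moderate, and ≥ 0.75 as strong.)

weak positive

r = 0.061 > 0 so the relationship is positive.
|r| = 0.061, which falls in the weak range.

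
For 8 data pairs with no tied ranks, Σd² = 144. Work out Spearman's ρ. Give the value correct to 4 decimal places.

-0.7143

ρ = 1 − 6Σd² / [n(n²−1)] = 1 − 6×144 / (8×63)
  = 1 − 864/504 = 1 − 1.71429 ≈ -0.7143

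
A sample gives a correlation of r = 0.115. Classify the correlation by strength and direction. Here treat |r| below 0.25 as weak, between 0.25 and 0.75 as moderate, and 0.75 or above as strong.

r = 0.115 > 0 so the relationship is positive.
|r| = 0.115, which falls in the weak range.

weak positive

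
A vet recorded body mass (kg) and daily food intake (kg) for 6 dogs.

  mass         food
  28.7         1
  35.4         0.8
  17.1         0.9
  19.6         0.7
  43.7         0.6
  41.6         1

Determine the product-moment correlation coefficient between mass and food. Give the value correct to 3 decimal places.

-0.125

n = 6, Σx = 186.1, Σy = 5, Σx² = 6393.67, Σy² = 4.3, Σxy = 153.95
nΣxy − ΣxΣy = 923.7 − 930.5 = -6.8
nΣx² − (Σx)² = 38362.02 − 34633.21 = 3728.81; nΣy² − (Σy)² = 25.8 − 25 = 0.8
r = -6.8 / √(3728.81 × 0.8) = -6.8 / 54.6173 ≈ -0.125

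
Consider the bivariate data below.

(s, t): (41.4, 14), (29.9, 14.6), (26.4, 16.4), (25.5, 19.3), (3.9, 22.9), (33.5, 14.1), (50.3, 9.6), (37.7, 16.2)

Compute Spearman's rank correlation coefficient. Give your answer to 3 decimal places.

Rank s: 7, 4, 3, 2, 1, 5, 8, 6
Rank t: 2, 4, 6, 7, 8, 3, 1, 5
d = rank(s) − rank(t): 5, 0, -3, -5, -7, 2, 7, 1; Σd² = 162
ρ = 1 − 6Σd² / [n(n²−1)] = 1 − 6×162 / (8×63) = 1 − 972/504 ≈ -0.929

-0.929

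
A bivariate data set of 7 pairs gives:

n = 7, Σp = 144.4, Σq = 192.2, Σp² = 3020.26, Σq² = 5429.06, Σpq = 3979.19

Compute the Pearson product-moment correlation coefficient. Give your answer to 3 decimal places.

r = (nΣpq − ΣpΣq) / √[(nΣp² − (Σp)²)(nΣq² − (Σq)²)]
Numerator: 7×3979.19 − 144.4×192.2 = 100.65
Denominator: √[(21141.82 − 20851.36)(38003.42 − 36940.84)] = √[290.46 × 1062.58] = 555.5511
r = 100.65 / 555.5511 ≈ 0.181

0.181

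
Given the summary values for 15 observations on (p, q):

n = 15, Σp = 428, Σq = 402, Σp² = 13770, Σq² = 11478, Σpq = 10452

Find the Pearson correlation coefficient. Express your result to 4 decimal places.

-0.9722

r = (nΣpq − ΣpΣq) / √[(nΣp² − (Σp)²)(nΣq² − (Σq)²)]
Numerator: 15×10452 − 428×402 = -15276
Denominator: √[(206550 − 183184)(172170 − 161604)] = √[23366 × 10566] = 15712.5795
r = -15276 / 15712.5795 ≈ -0.9722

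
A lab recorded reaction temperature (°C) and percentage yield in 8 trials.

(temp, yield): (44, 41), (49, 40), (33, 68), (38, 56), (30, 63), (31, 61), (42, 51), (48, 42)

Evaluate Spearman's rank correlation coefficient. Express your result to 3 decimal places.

-0.905

Rank temp: 6, 8, 3, 4, 1, 2, 5, 7
Rank yield: 2, 1, 8, 5, 7, 6, 4, 3
d = rank(temp) − rank(yield): 4, 7, -5, -1, -6, -4, 1, 4; Σd² = 160
ρ = 1 − 6Σd² / [n(n²−1)] = 1 − 6×160 / (8×63) = 1 − 960/504 ≈ -0.905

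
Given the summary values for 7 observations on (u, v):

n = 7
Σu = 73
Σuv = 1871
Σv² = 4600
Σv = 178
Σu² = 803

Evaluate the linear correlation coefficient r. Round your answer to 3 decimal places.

0.265

r = (nΣuv − ΣuΣv) / √[(nΣu² − (Σu)²)(nΣv² − (Σv)²)]
Numerator: 7×1871 − 73×178 = 103
Denominator: √[(5621 − 5329)(32200 − 31684)] = √[292 × 516] = 388.1649
r = 103 / 388.1649 ≈ 0.265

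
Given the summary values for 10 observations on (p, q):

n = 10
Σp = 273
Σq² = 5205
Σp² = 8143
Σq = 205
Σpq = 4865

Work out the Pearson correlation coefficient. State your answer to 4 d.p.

r = (nΣpq − ΣpΣq) / √[(nΣp² − (Σp)²)(nΣq² − (Σq)²)]
Numerator: 10×4865 − 273×205 = -7315
Denominator: √[(81430 − 74529)(52050 − 42025)] = √[6901 × 10025] = 8317.6033
r = -7315 / 8317.6033 ≈ -0.8795

-0.8795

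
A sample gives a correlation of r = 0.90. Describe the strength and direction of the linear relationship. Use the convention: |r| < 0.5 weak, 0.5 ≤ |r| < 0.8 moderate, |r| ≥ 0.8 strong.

r = 0.90 > 0 so the relationship is positive.
|r| = 0.90, which falls in the strong range.

strong positive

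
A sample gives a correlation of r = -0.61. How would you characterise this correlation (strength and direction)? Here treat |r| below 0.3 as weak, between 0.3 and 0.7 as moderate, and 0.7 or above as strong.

r = -0.61 < 0 so the relationship is negative.
|r| = 0.61, which falls in the moderate range.

moderate negative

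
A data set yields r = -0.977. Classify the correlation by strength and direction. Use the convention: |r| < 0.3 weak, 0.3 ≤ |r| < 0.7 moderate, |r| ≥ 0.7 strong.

strong negative

r = -0.977 < 0 so the relationship is negative.
|r| = 0.977, which falls in the strong range.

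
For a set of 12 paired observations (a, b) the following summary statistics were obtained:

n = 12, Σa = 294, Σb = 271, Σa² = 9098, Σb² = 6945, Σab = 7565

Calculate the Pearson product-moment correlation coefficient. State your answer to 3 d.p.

r = (nΣab − ΣaΣb) / √[(nΣa² − (Σa)²)(nΣb² − (Σb)²)]
Numerator: 12×7565 − 294×271 = 11106
Denominator: √[(109176 − 86436)(83340 − 73441)] = √[22740 × 9899] = 15003.4416
r = 11106 / 15003.4416 ≈ 0.740

0.740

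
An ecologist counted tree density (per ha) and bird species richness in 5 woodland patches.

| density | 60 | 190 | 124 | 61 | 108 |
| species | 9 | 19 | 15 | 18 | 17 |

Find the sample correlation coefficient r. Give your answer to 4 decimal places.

0.5553

n = 5, Σx = 543, Σy = 78, Σx² = 70461, Σy² = 1280, Σxy = 8944
nΣxy − ΣxΣy = 44720 − 42354 = 2366
nΣx² − (Σx)² = 352305 − 294849 = 57456; nΣy² − (Σy)² = 6400 − 6084 = 316
r = 2366 / √(57456 × 316) = 2366 / 4260.9971 ≈ 0.5553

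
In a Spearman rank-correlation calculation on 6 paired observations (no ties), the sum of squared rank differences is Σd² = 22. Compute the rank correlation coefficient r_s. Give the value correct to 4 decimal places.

ρ = 1 − 6Σd² / [n(n²−1)] = 1 − 6×22 / (6×35)
  = 1 − 132/210 = 1 − 0.62857 ≈ 0.3714

0.3714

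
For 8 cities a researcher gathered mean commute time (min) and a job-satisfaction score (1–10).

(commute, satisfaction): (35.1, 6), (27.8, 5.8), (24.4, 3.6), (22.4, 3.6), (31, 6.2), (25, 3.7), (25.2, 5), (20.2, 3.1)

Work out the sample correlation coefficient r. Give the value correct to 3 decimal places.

0.880

n = 8, Σx = 211.1, Σy = 37, Σx² = 5731.05, Σy² = 182.3, Σxy = 1013.64
nΣxy − ΣxΣy = 8109.12 − 7810.7 = 298.42
nΣx² − (Σx)² = 45848.4 − 44563.21 = 1285.19; nΣy² − (Σy)² = 1458.4 − 1369 = 89.4
r = 298.42 / √(1285.19 × 89.4) = 298.42 / 338.9631 ≈ 0.880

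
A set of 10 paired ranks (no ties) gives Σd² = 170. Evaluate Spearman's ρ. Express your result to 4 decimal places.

-0.0303

ρ = 1 − 6Σd² / [n(n²−1)] = 1 − 6×170 / (10×99)
  = 1 − 1020/990 = 1 − 1.03030 ≈ -0.0303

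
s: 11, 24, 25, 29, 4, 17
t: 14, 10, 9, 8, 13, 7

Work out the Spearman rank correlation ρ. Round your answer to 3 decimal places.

Rank s: 2, 4, 5, 6, 1, 3
Rank t: 6, 4, 3, 2, 5, 1
d = rank(s) − rank(t): -4, 0, 2, 4, -4, 2; Σd² = 56
ρ = 1 − 6Σd² / [n(n²−1)] = 1 − 6×56 / (6×35) = 1 − 336/210 ≈ -0.600

-0.600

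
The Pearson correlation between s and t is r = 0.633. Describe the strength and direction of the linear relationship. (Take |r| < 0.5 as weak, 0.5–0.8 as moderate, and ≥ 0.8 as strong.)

moderate positive

r = 0.633 > 0 so the relationship is positive.
|r| = 0.633, which falls in the moderate range.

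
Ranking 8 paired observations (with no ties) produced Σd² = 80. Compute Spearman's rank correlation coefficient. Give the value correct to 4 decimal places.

ρ = 1 − 6Σd² / [n(n²−1)] = 1 − 6×80 / (8×63)
  = 1 − 480/504 = 1 − 0.95238 ≈ 0.0476

0.0476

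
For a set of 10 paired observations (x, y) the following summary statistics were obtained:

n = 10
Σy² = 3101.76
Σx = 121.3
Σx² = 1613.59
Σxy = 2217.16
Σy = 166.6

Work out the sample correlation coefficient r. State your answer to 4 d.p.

0.9114

r = (nΣxy − ΣxΣy) / √[(nΣx² − (Σx)²)(nΣy² − (Σy)²)]
Numerator: 10×2217.16 − 121.3×166.6 = 1963.02
Denominator: √[(16135.9 − 14713.69)(31017.6 − 27755.56)] = √[1422.21 × 3262.04] = 2153.9048
r = 1963.02 / 2153.9048 ≈ 0.9114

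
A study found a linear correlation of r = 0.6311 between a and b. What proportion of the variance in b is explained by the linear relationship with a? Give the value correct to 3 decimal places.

r² = (0.6311)² = 0.398

0.398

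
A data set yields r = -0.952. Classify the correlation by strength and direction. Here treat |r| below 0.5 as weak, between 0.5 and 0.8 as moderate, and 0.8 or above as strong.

strong negative

r = -0.952 < 0 so the relationship is negative.
|r| = 0.952, which falls in the strong range.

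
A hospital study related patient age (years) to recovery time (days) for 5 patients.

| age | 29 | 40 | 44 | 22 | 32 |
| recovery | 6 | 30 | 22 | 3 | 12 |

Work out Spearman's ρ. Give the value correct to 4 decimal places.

0.9000

Rank age: 2, 4, 5, 1, 3
Rank recovery: 2, 5, 4, 1, 3
d = rank(age) − rank(recovery): 0, -1, 1, 0, 0; Σd² = 2
ρ = 1 − 6Σd² / [n(n²−1)] = 1 − 6×2 / (5×24) = 1 − 12/120 ≈ 0.9000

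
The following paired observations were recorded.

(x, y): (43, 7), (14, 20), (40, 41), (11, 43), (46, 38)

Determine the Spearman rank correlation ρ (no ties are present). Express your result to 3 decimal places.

-0.500

Rank x: 4, 2, 3, 1, 5
Rank y: 1, 2, 4, 5, 3
d = rank(x) − rank(y): 3, 0, -1, -4, 2; Σd² = 30
ρ = 1 − 6Σd² / [n(n²−1)] = 1 − 6×30 / (5×24) = 1 − 180/120 ≈ -0.500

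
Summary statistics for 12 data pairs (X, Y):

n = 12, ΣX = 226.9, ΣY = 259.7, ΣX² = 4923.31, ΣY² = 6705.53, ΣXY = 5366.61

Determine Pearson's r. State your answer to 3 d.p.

0.550

r = (nΣXY − ΣXΣY) / √[(nΣX² − (ΣX)²)(nΣY² − (ΣY)²)]
Numerator: 12×5366.61 − 226.9×259.7 = 5473.39
Denominator: √[(59079.72 − 51483.61)(80466.36 − 67444.09)] = √[7596.11 × 13022.27] = 9945.7828
r = 5473.39 / 9945.7828 ≈ 0.550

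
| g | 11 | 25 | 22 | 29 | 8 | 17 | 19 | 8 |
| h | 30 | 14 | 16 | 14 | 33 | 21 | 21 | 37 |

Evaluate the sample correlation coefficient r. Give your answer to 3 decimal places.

-0.966

n = 8, Σg = 139, Σh = 186, Σg² = 2849, Σh² = 4888, Σgh = 2754
nΣgh − ΣgΣh = 22032 − 25854 = -3822
nΣg² − (Σg)² = 22792 − 19321 = 3471; nΣh² − (Σh)² = 39104 − 34596 = 4508
r = -3822 / √(3471 × 4508) = -3822 / 3955.6628 ≈ -0.966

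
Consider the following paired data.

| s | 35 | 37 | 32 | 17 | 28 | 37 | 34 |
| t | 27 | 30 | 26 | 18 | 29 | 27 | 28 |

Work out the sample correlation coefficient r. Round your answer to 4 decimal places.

n = 7, Σs = 220, Σt = 185, Σs² = 7216, Σt² = 4983, Σst = 5956
nΣst − ΣsΣt = 41692 − 40700 = 992
nΣs² − (Σs)² = 50512 − 48400 = 2112; nΣt² − (Σt)² = 34881 − 34225 = 656
r = 992 / √(2112 × 656) = 992 / 1177.0607 ≈ 0.8428

0.8428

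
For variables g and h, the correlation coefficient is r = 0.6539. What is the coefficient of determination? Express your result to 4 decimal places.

r² = (0.6539)² = 0.4276

0.4276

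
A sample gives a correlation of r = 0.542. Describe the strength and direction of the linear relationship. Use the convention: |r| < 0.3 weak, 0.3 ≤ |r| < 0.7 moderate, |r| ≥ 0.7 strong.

moderate positive

r = 0.542 > 0 so the relationship is positive.
|r| = 0.542, which falls in the moderate range.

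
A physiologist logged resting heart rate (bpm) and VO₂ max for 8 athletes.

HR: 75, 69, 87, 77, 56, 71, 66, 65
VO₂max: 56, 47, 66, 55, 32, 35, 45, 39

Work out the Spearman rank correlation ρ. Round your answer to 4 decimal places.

Rank HR: 6, 4, 8, 7, 1, 5, 3, 2
Rank VO₂max: 7, 5, 8, 6, 1, 2, 4, 3
d = rank(HR) − rank(VO₂max): -1, -1, 0, 1, 0, 3, -1, -1; Σd² = 14
ρ = 1 − 6Σd² / [n(n²−1)] = 1 − 6×14 / (8×63) = 1 − 84/504 ≈ 0.8333

0.8333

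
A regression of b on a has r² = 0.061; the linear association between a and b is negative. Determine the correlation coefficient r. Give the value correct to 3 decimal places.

|r| = √0.061 = 0.247
The association is negative, so r = −0.247.

-0.247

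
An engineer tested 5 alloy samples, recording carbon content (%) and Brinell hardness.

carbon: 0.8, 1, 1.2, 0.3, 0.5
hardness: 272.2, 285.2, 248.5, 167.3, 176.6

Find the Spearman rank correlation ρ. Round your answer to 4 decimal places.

0.7000

Rank carbon: 3, 4, 5, 1, 2
Rank hardness: 4, 5, 3, 1, 2
d = rank(carbon) − rank(hardness): -1, -1, 2, 0, 0; Σd² = 6
ρ = 1 − 6Σd² / [n(n²−1)] = 1 − 6×6 / (5×24) = 1 − 36/120 ≈ 0.7000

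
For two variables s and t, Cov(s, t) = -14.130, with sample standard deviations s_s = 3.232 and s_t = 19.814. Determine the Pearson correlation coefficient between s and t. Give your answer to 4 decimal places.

r = Cov(s,t) / (s_s · s_t) = -14.130 / (3.232 × 19.814)
  = -14.130 / 64.0388 ≈ -0.2206

-0.2206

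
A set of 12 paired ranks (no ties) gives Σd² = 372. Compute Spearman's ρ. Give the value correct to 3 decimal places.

-0.301

ρ = 1 − 6Σd² / [n(n²−1)] = 1 − 6×372 / (12×143)
  = 1 − 2232/1716 = 1 − 1.3007 ≈ -0.301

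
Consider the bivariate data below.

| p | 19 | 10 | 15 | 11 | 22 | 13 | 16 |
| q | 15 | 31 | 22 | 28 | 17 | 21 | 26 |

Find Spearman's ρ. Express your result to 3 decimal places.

Rank p: 6, 1, 4, 2, 7, 3, 5
Rank q: 1, 7, 4, 6, 2, 3, 5
d = rank(p) − rank(q): 5, -6, 0, -4, 5, 0, 0; Σd² = 102
ρ = 1 − 6Σd² / [n(n²−1)] = 1 − 6×102 / (7×48) = 1 − 612/336 ≈ -0.821

-0.821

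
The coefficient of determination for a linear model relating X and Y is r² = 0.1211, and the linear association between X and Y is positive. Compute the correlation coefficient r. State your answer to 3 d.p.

|r| = √0.1211 = 0.348
The association is positive, so r = 0.348.

0.348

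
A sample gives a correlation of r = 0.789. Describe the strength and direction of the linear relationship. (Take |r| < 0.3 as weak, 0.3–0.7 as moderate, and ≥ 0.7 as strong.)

r = 0.789 > 0 so the relationship is positive.
|r| = 0.789, which falls in the strong range.

strong positive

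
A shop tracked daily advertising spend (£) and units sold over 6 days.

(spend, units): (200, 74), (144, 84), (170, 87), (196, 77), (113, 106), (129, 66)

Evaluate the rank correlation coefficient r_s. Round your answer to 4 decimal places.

-0.3714

Rank spend: 6, 3, 4, 5, 1, 2
Rank units: 2, 4, 5, 3, 6, 1
d = rank(spend) − rank(units): 4, -1, -1, 2, -5, 1; Σd² = 48
ρ = 1 − 6Σd² / [n(n²−1)] = 1 − 6×48 / (6×35) = 1 − 288/210 ≈ -0.3714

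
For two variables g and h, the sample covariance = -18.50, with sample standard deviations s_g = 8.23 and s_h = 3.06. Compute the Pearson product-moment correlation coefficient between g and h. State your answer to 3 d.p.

r = Cov(g,h) / (s_g · s_h) = -18.50 / (8.23 × 3.06)
  = -18.50 / 25.1838 ≈ -0.735

-0.735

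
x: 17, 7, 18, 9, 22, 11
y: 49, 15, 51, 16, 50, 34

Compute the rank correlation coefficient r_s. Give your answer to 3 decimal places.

Rank x: 4, 1, 5, 2, 6, 3
Rank y: 4, 1, 6, 2, 5, 3
d = rank(x) − rank(y): 0, 0, -1, 0, 1, 0; Σd² = 2
ρ = 1 − 6Σd² / [n(n²−1)] = 1 − 6×2 / (6×35) = 1 − 12/210 ≈ 0.943

0.943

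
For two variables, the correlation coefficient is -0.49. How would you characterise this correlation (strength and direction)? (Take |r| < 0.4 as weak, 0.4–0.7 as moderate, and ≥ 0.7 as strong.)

moderate negative

r = -0.49 < 0 so the relationship is negative.
|r| = 0.49, which falls in the moderate range.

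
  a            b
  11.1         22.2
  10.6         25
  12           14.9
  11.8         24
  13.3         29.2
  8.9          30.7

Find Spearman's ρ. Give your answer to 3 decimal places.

-0.371

Rank a: 3, 2, 5, 4, 6, 1
Rank b: 2, 4, 1, 3, 5, 6
d = rank(a) − rank(b): 1, -2, 4, 1, 1, -5; Σd² = 48
ρ = 1 − 6Σd² / [n(n²−1)] = 1 − 6×48 / (6×35) = 1 − 288/210 ≈ -0.371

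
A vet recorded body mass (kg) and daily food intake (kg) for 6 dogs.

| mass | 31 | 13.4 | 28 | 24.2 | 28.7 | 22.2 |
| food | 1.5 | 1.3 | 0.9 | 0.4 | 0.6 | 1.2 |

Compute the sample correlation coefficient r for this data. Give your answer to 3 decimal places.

n = 6, Σx = 147.5, Σy = 5.9, Σx² = 3826.73, Σy² = 6.71, Σxy = 142.66
nΣxy − ΣxΣy = 855.96 − 870.25 = -14.29
nΣx² − (Σx)² = 22960.38 − 21756.25 = 1204.13; nΣy² − (Σy)² = 40.26 − 34.81 = 5.45
r = -14.29 / √(1204.13 × 5.45) = -14.29 / 81.0093 ≈ -0.176

-0.176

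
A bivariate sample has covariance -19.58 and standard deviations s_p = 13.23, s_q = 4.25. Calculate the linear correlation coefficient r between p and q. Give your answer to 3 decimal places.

-0.348

r = Cov(p,q) / (s_p · s_q) = -19.58 / (13.23 × 4.25)
  = -19.58 / 56.2275 ≈ -0.348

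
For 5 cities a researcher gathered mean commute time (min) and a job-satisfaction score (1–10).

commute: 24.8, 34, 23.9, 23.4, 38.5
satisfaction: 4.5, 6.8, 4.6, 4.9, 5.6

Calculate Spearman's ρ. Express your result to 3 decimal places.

Rank commute: 3, 4, 2, 1, 5
Rank satisfaction: 1, 5, 2, 3, 4
d = rank(commute) − rank(satisfaction): 2, -1, 0, -2, 1; Σd² = 10
ρ = 1 − 6Σd² / [n(n²−1)] = 1 − 6×10 / (5×24) = 1 − 60/120 ≈ 0.500

0.500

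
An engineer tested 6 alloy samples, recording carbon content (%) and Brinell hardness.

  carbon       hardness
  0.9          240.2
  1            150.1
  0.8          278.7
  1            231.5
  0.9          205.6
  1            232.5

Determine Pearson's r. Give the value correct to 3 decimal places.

-0.633

n = 6, Σx = 5.6, Σy = 1338.6, Σx² = 5.26, Σy² = 307819.6, Σxy = 1238.28
nΣxy − ΣxΣy = 7429.68 − 7496.16 = -66.48
nΣx² − (Σx)² = 31.56 − 31.36 = 0.2; nΣy² − (Σy)² = 1846917.6 − 1791849.96 = 55067.64
r = -66.48 / √(0.2 × 55067.64) = -66.48 / 104.9454 ≈ -0.633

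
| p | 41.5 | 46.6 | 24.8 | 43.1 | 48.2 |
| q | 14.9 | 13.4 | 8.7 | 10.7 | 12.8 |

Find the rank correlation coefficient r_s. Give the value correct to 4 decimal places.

Rank p: 2, 4, 1, 3, 5
Rank q: 5, 4, 1, 2, 3
d = rank(p) − rank(q): -3, 0, 0, 1, 2; Σd² = 14
ρ = 1 − 6Σd² / [n(n²−1)] = 1 − 6×14 / (5×24) = 1 − 84/120 ≈ 0.3000

0.3000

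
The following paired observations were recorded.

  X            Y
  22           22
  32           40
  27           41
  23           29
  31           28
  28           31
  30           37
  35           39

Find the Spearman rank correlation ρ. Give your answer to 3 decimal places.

Rank X: 1, 7, 3, 2, 6, 4, 5, 8
Rank Y: 1, 7, 8, 3, 2, 4, 5, 6
d = rank(X) − rank(Y): 0, 0, -5, -1, 4, 0, 0, 2; Σd² = 46
ρ = 1 − 6Σd² / [n(n²−1)] = 1 − 6×46 / (8×63) = 1 − 276/504 ≈ 0.452

0.452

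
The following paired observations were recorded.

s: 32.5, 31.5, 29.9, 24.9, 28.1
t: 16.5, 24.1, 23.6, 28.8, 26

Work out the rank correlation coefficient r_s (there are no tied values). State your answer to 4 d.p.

Rank s: 5, 4, 3, 1, 2
Rank t: 1, 3, 2, 5, 4
d = rank(s) − rank(t): 4, 1, 1, -4, -2; Σd² = 38
ρ = 1 − 6Σd² / [n(n²−1)] = 1 − 6×38 / (5×24) = 1 − 228/120 ≈ -0.9000

-0.9000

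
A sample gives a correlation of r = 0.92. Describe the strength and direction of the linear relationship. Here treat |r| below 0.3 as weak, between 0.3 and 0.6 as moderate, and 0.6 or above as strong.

r = 0.92 > 0 so the relationship is positive.
|r| = 0.92, which falls in the strong range.

strong positive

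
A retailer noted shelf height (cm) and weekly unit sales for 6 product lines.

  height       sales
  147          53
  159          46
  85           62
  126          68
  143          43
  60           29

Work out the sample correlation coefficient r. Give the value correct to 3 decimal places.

0.260

n = 6, Σx = 720, Σy = 301, Σx² = 94040, Σy² = 16083, Σxy = 36832
nΣxy − ΣxΣy = 220992 − 216720 = 4272
nΣx² − (Σx)² = 564240 − 518400 = 45840; nΣy² − (Σy)² = 96498 − 90601 = 5897
r = 4272 / √(45840 × 5897) = 4272 / 16441.3649 ≈ 0.260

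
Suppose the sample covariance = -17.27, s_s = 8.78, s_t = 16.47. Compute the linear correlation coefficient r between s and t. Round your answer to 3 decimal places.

r = Cov(s,t) / (s_s · s_t) = -17.27 / (8.78 × 16.47)
  = -17.27 / 144.6066 ≈ -0.119

-0.119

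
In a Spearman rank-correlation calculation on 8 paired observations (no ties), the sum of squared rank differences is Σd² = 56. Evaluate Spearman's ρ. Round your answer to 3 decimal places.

0.333

ρ = 1 − 6Σd² / [n(n²−1)] = 1 − 6×56 / (8×63)
  = 1 − 336/504 = 1 − 0.6667 ≈ 0.333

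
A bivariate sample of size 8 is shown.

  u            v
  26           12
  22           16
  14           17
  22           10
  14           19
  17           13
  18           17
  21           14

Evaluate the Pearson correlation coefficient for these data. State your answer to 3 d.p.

-0.700

n = 8, Σu = 154, Σv = 118, Σu² = 3090, Σv² = 1804, Σuv = 2209
nΣuv − ΣuΣv = 17672 − 18172 = -500
nΣu² − (Σu)² = 24720 − 23716 = 1004; nΣv² − (Σv)² = 14432 − 13924 = 508
r = -500 / √(1004 × 508) = -500 / 714.1652 ≈ -0.700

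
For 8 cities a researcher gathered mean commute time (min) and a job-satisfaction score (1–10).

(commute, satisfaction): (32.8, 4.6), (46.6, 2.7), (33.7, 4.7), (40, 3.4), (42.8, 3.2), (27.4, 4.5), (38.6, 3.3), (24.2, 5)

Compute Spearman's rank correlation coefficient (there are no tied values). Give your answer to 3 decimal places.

-0.881

Rank commute: 3, 8, 4, 6, 7, 2, 5, 1
Rank satisfaction: 6, 1, 7, 4, 2, 5, 3, 8
d = rank(commute) − rank(satisfaction): -3, 7, -3, 2, 5, -3, 2, -7; Σd² = 158
ρ = 1 − 6Σd² / [n(n²−1)] = 1 − 6×158 / (8×63) = 1 − 948/504 ≈ -0.881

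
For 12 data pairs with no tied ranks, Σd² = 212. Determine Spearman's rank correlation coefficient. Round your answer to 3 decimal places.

0.259

ρ = 1 − 6Σd² / [n(n²−1)] = 1 − 6×212 / (12×143)
  = 1 − 1272/1716 = 1 − 0.7413 ≈ 0.259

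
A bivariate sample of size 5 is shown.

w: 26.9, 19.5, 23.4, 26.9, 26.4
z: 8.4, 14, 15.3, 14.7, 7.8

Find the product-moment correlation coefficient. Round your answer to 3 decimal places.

n = 5, Σw = 123.1, Σz = 60.2, Σw² = 3071.99, Σz² = 777.58, Σwz = 1458.33
nΣwz − ΣwΣz = 7291.65 − 7410.62 = -118.97
nΣw² − (Σw)² = 15359.95 − 15153.61 = 206.34; nΣz² − (Σz)² = 3887.9 − 3624.04 = 263.86
r = -118.97 / √(206.34 × 263.86) = -118.97 / 233.3343 ≈ -0.510

-0.510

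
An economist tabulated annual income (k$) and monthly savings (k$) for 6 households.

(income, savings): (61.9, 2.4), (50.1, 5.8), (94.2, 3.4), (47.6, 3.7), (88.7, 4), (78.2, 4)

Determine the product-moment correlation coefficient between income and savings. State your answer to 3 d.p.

-0.278

n = 6, Σx = 420.7, Σy = 23.3, Σx² = 31463.95, Σy² = 96.65, Σxy = 1603.14
nΣxy − ΣxΣy = 9618.84 − 9802.31 = -183.47
nΣx² − (Σx)² = 188783.7 − 176988.49 = 11795.21; nΣy² − (Σy)² = 579.9 − 542.89 = 37.01
r = -183.47 / √(11795.21 × 37.01) = -183.47 / 660.7123 ≈ -0.278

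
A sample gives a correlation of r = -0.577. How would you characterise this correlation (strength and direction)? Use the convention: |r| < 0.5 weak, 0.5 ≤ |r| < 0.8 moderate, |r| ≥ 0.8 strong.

r = -0.577 < 0 so the relationship is negative.
|r| = 0.577, which falls in the moderate range.

moderate negative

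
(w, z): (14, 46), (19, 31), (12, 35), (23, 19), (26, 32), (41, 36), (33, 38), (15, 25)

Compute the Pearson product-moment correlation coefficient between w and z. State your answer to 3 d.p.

n = 8, Σw = 183, Σz = 262, Σw² = 4901, Σz² = 9052, Σwz = 6027
nΣwz − ΣwΣz = 48216 − 47946 = 270
nΣw² − (Σw)² = 39208 − 33489 = 5719; nΣz² − (Σz)² = 72416 − 68644 = 3772
r = 270 / √(5719 × 3772) = 270 / 4644.5740 ≈ 0.058

0.058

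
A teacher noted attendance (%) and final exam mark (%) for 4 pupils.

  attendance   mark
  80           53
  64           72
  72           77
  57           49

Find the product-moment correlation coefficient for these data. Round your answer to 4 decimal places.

0.1316

n = 4, Σx = 273, Σy = 251, Σx² = 18929, Σy² = 16323, Σxy = 17185
nΣxy − ΣxΣy = 68740 − 68523 = 217
nΣx² − (Σx)² = 75716 − 74529 = 1187; nΣy² − (Σy)² = 65292 − 63001 = 2291
r = 217 / √(1187 × 2291) = 217 / 1649.0655 ≈ 0.1316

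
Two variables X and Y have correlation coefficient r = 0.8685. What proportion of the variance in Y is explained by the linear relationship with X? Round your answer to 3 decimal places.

0.754

r² = (0.8685)² = 0.754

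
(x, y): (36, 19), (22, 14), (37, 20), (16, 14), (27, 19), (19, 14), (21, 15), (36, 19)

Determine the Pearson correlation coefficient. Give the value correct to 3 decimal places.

0.925

n = 8, Σx = 214, Σy = 134, Σx² = 6232, Σy² = 2296, Σxy = 3734
nΣxy − ΣxΣy = 29872 − 28676 = 1196
nΣx² − (Σx)² = 49856 − 45796 = 4060; nΣy² − (Σy)² = 18368 − 17956 = 412
r = 1196 / √(4060 × 412) = 1196 / 1293.3368 ≈ 0.925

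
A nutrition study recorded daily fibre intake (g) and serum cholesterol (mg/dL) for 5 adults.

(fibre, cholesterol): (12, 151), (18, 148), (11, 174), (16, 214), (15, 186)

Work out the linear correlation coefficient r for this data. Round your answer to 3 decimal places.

0.105

n = 5, Σx = 72, Σy = 873, Σx² = 1070, Σy² = 155373, Σxy = 12604
nΣxy − ΣxΣy = 63020 − 62856 = 164
nΣx² − (Σx)² = 5350 − 5184 = 166; nΣy² − (Σy)² = 776865 − 762129 = 14736
r = 164 / √(166 × 14736) = 164 / 1564.0256 ≈ 0.105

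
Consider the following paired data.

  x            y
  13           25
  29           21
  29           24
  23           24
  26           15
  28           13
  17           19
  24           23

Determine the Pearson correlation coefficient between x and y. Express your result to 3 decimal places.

-0.347

n = 8, Σx = 189, Σy = 164, Σx² = 4705, Σy² = 3502, Σxy = 3811
nΣxy − ΣxΣy = 30488 − 30996 = -508
nΣx² − (Σx)² = 37640 − 35721 = 1919; nΣy² − (Σy)² = 28016 − 26896 = 1120
r = -508 / √(1919 × 1120) = -508 / 1466.0423 ≈ -0.347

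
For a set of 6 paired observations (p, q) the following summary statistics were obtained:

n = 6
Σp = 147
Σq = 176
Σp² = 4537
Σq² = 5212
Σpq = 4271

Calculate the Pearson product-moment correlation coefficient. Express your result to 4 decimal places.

r = (nΣpq − ΣpΣq) / √[(nΣp² − (Σp)²)(nΣq² − (Σq)²)]
Numerator: 6×4271 − 147×176 = -246
Denominator: √[(27222 − 21609)(31272 − 30976)] = √[5613 × 296] = 1288.9717
r = -246 / 1288.9717 ≈ -0.1908

-0.1908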